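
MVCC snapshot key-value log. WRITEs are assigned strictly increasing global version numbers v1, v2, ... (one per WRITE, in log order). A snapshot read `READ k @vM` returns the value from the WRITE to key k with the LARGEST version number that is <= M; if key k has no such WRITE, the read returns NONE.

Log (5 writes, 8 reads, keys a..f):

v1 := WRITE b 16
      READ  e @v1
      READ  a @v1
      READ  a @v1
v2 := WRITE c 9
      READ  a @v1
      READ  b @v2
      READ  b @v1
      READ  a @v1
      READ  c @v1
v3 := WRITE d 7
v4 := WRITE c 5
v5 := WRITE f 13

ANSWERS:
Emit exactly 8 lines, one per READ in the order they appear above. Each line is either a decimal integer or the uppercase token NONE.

Answer: NONE
NONE
NONE
NONE
16
16
NONE
NONE

Derivation:
v1: WRITE b=16  (b history now [(1, 16)])
READ e @v1: history=[] -> no version <= 1 -> NONE
READ a @v1: history=[] -> no version <= 1 -> NONE
READ a @v1: history=[] -> no version <= 1 -> NONE
v2: WRITE c=9  (c history now [(2, 9)])
READ a @v1: history=[] -> no version <= 1 -> NONE
READ b @v2: history=[(1, 16)] -> pick v1 -> 16
READ b @v1: history=[(1, 16)] -> pick v1 -> 16
READ a @v1: history=[] -> no version <= 1 -> NONE
READ c @v1: history=[(2, 9)] -> no version <= 1 -> NONE
v3: WRITE d=7  (d history now [(3, 7)])
v4: WRITE c=5  (c history now [(2, 9), (4, 5)])
v5: WRITE f=13  (f history now [(5, 13)])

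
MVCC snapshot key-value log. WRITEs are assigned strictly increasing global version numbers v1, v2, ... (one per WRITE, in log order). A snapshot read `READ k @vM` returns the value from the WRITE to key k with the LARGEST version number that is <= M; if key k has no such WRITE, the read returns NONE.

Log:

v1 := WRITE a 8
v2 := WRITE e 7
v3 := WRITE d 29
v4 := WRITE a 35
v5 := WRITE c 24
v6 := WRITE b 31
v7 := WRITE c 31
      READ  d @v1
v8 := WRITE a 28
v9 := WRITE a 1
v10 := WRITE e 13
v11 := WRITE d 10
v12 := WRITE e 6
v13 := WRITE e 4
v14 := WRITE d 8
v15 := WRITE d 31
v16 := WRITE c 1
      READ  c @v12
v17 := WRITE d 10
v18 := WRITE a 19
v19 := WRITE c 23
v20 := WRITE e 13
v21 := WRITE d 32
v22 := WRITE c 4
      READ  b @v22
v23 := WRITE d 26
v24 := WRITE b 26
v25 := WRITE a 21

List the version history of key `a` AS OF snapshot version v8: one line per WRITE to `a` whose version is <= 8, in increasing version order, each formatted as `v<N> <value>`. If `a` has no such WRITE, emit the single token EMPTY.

Scan writes for key=a with version <= 8:
  v1 WRITE a 8 -> keep
  v2 WRITE e 7 -> skip
  v3 WRITE d 29 -> skip
  v4 WRITE a 35 -> keep
  v5 WRITE c 24 -> skip
  v6 WRITE b 31 -> skip
  v7 WRITE c 31 -> skip
  v8 WRITE a 28 -> keep
  v9 WRITE a 1 -> drop (> snap)
  v10 WRITE e 13 -> skip
  v11 WRITE d 10 -> skip
  v12 WRITE e 6 -> skip
  v13 WRITE e 4 -> skip
  v14 WRITE d 8 -> skip
  v15 WRITE d 31 -> skip
  v16 WRITE c 1 -> skip
  v17 WRITE d 10 -> skip
  v18 WRITE a 19 -> drop (> snap)
  v19 WRITE c 23 -> skip
  v20 WRITE e 13 -> skip
  v21 WRITE d 32 -> skip
  v22 WRITE c 4 -> skip
  v23 WRITE d 26 -> skip
  v24 WRITE b 26 -> skip
  v25 WRITE a 21 -> drop (> snap)
Collected: [(1, 8), (4, 35), (8, 28)]

Answer: v1 8
v4 35
v8 28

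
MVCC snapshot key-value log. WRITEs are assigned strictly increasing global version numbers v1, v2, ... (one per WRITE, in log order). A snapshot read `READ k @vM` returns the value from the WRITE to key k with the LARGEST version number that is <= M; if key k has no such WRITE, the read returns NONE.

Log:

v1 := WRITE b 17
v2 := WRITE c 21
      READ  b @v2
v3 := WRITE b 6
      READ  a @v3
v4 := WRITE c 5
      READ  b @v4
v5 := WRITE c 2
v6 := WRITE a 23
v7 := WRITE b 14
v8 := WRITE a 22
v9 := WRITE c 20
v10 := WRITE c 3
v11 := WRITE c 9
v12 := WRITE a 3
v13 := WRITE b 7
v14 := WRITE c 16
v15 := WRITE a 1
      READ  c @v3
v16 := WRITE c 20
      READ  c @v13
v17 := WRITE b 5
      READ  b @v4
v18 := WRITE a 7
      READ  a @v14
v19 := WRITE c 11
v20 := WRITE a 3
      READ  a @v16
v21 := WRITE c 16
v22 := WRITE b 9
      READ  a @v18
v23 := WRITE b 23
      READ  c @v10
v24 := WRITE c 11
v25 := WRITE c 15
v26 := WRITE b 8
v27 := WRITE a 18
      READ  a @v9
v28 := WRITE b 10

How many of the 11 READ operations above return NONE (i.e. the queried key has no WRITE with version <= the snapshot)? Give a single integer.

Answer: 1

Derivation:
v1: WRITE b=17  (b history now [(1, 17)])
v2: WRITE c=21  (c history now [(2, 21)])
READ b @v2: history=[(1, 17)] -> pick v1 -> 17
v3: WRITE b=6  (b history now [(1, 17), (3, 6)])
READ a @v3: history=[] -> no version <= 3 -> NONE
v4: WRITE c=5  (c history now [(2, 21), (4, 5)])
READ b @v4: history=[(1, 17), (3, 6)] -> pick v3 -> 6
v5: WRITE c=2  (c history now [(2, 21), (4, 5), (5, 2)])
v6: WRITE a=23  (a history now [(6, 23)])
v7: WRITE b=14  (b history now [(1, 17), (3, 6), (7, 14)])
v8: WRITE a=22  (a history now [(6, 23), (8, 22)])
v9: WRITE c=20  (c history now [(2, 21), (4, 5), (5, 2), (9, 20)])
v10: WRITE c=3  (c history now [(2, 21), (4, 5), (5, 2), (9, 20), (10, 3)])
v11: WRITE c=9  (c history now [(2, 21), (4, 5), (5, 2), (9, 20), (10, 3), (11, 9)])
v12: WRITE a=3  (a history now [(6, 23), (8, 22), (12, 3)])
v13: WRITE b=7  (b history now [(1, 17), (3, 6), (7, 14), (13, 7)])
v14: WRITE c=16  (c history now [(2, 21), (4, 5), (5, 2), (9, 20), (10, 3), (11, 9), (14, 16)])
v15: WRITE a=1  (a history now [(6, 23), (8, 22), (12, 3), (15, 1)])
READ c @v3: history=[(2, 21), (4, 5), (5, 2), (9, 20), (10, 3), (11, 9), (14, 16)] -> pick v2 -> 21
v16: WRITE c=20  (c history now [(2, 21), (4, 5), (5, 2), (9, 20), (10, 3), (11, 9), (14, 16), (16, 20)])
READ c @v13: history=[(2, 21), (4, 5), (5, 2), (9, 20), (10, 3), (11, 9), (14, 16), (16, 20)] -> pick v11 -> 9
v17: WRITE b=5  (b history now [(1, 17), (3, 6), (7, 14), (13, 7), (17, 5)])
READ b @v4: history=[(1, 17), (3, 6), (7, 14), (13, 7), (17, 5)] -> pick v3 -> 6
v18: WRITE a=7  (a history now [(6, 23), (8, 22), (12, 3), (15, 1), (18, 7)])
READ a @v14: history=[(6, 23), (8, 22), (12, 3), (15, 1), (18, 7)] -> pick v12 -> 3
v19: WRITE c=11  (c history now [(2, 21), (4, 5), (5, 2), (9, 20), (10, 3), (11, 9), (14, 16), (16, 20), (19, 11)])
v20: WRITE a=3  (a history now [(6, 23), (8, 22), (12, 3), (15, 1), (18, 7), (20, 3)])
READ a @v16: history=[(6, 23), (8, 22), (12, 3), (15, 1), (18, 7), (20, 3)] -> pick v15 -> 1
v21: WRITE c=16  (c history now [(2, 21), (4, 5), (5, 2), (9, 20), (10, 3), (11, 9), (14, 16), (16, 20), (19, 11), (21, 16)])
v22: WRITE b=9  (b history now [(1, 17), (3, 6), (7, 14), (13, 7), (17, 5), (22, 9)])
READ a @v18: history=[(6, 23), (8, 22), (12, 3), (15, 1), (18, 7), (20, 3)] -> pick v18 -> 7
v23: WRITE b=23  (b history now [(1, 17), (3, 6), (7, 14), (13, 7), (17, 5), (22, 9), (23, 23)])
READ c @v10: history=[(2, 21), (4, 5), (5, 2), (9, 20), (10, 3), (11, 9), (14, 16), (16, 20), (19, 11), (21, 16)] -> pick v10 -> 3
v24: WRITE c=11  (c history now [(2, 21), (4, 5), (5, 2), (9, 20), (10, 3), (11, 9), (14, 16), (16, 20), (19, 11), (21, 16), (24, 11)])
v25: WRITE c=15  (c history now [(2, 21), (4, 5), (5, 2), (9, 20), (10, 3), (11, 9), (14, 16), (16, 20), (19, 11), (21, 16), (24, 11), (25, 15)])
v26: WRITE b=8  (b history now [(1, 17), (3, 6), (7, 14), (13, 7), (17, 5), (22, 9), (23, 23), (26, 8)])
v27: WRITE a=18  (a history now [(6, 23), (8, 22), (12, 3), (15, 1), (18, 7), (20, 3), (27, 18)])
READ a @v9: history=[(6, 23), (8, 22), (12, 3), (15, 1), (18, 7), (20, 3), (27, 18)] -> pick v8 -> 22
v28: WRITE b=10  (b history now [(1, 17), (3, 6), (7, 14), (13, 7), (17, 5), (22, 9), (23, 23), (26, 8), (28, 10)])
Read results in order: ['17', 'NONE', '6', '21', '9', '6', '3', '1', '7', '3', '22']
NONE count = 1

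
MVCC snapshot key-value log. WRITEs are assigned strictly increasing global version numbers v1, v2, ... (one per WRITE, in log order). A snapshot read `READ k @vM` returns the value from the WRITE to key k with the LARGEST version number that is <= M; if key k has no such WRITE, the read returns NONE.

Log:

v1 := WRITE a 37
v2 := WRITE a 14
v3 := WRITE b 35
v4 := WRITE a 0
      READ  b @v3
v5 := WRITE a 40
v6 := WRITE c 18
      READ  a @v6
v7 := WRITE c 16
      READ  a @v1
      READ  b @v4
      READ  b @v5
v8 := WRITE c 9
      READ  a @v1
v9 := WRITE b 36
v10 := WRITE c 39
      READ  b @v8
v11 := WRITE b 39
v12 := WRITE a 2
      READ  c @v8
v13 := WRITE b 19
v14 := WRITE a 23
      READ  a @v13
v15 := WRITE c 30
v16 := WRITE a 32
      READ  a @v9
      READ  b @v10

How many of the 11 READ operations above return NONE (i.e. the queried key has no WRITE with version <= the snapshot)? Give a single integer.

v1: WRITE a=37  (a history now [(1, 37)])
v2: WRITE a=14  (a history now [(1, 37), (2, 14)])
v3: WRITE b=35  (b history now [(3, 35)])
v4: WRITE a=0  (a history now [(1, 37), (2, 14), (4, 0)])
READ b @v3: history=[(3, 35)] -> pick v3 -> 35
v5: WRITE a=40  (a history now [(1, 37), (2, 14), (4, 0), (5, 40)])
v6: WRITE c=18  (c history now [(6, 18)])
READ a @v6: history=[(1, 37), (2, 14), (4, 0), (5, 40)] -> pick v5 -> 40
v7: WRITE c=16  (c history now [(6, 18), (7, 16)])
READ a @v1: history=[(1, 37), (2, 14), (4, 0), (5, 40)] -> pick v1 -> 37
READ b @v4: history=[(3, 35)] -> pick v3 -> 35
READ b @v5: history=[(3, 35)] -> pick v3 -> 35
v8: WRITE c=9  (c history now [(6, 18), (7, 16), (8, 9)])
READ a @v1: history=[(1, 37), (2, 14), (4, 0), (5, 40)] -> pick v1 -> 37
v9: WRITE b=36  (b history now [(3, 35), (9, 36)])
v10: WRITE c=39  (c history now [(6, 18), (7, 16), (8, 9), (10, 39)])
READ b @v8: history=[(3, 35), (9, 36)] -> pick v3 -> 35
v11: WRITE b=39  (b history now [(3, 35), (9, 36), (11, 39)])
v12: WRITE a=2  (a history now [(1, 37), (2, 14), (4, 0), (5, 40), (12, 2)])
READ c @v8: history=[(6, 18), (7, 16), (8, 9), (10, 39)] -> pick v8 -> 9
v13: WRITE b=19  (b history now [(3, 35), (9, 36), (11, 39), (13, 19)])
v14: WRITE a=23  (a history now [(1, 37), (2, 14), (4, 0), (5, 40), (12, 2), (14, 23)])
READ a @v13: history=[(1, 37), (2, 14), (4, 0), (5, 40), (12, 2), (14, 23)] -> pick v12 -> 2
v15: WRITE c=30  (c history now [(6, 18), (7, 16), (8, 9), (10, 39), (15, 30)])
v16: WRITE a=32  (a history now [(1, 37), (2, 14), (4, 0), (5, 40), (12, 2), (14, 23), (16, 32)])
READ a @v9: history=[(1, 37), (2, 14), (4, 0), (5, 40), (12, 2), (14, 23), (16, 32)] -> pick v5 -> 40
READ b @v10: history=[(3, 35), (9, 36), (11, 39), (13, 19)] -> pick v9 -> 36
Read results in order: ['35', '40', '37', '35', '35', '37', '35', '9', '2', '40', '36']
NONE count = 0

Answer: 0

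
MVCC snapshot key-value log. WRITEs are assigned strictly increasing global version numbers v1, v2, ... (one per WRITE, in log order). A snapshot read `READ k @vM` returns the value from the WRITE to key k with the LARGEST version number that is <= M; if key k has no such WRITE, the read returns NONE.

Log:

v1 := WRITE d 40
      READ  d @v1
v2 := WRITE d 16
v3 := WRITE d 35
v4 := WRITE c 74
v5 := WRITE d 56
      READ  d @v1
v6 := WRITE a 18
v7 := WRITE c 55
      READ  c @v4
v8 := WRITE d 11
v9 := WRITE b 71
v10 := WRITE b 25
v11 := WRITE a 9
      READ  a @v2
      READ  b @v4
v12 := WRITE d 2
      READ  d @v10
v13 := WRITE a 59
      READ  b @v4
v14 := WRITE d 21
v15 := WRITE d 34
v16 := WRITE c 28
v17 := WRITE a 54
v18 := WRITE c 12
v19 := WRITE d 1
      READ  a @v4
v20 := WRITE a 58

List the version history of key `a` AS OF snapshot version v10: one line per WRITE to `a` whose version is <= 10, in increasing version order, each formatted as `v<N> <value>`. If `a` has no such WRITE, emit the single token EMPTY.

Scan writes for key=a with version <= 10:
  v1 WRITE d 40 -> skip
  v2 WRITE d 16 -> skip
  v3 WRITE d 35 -> skip
  v4 WRITE c 74 -> skip
  v5 WRITE d 56 -> skip
  v6 WRITE a 18 -> keep
  v7 WRITE c 55 -> skip
  v8 WRITE d 11 -> skip
  v9 WRITE b 71 -> skip
  v10 WRITE b 25 -> skip
  v11 WRITE a 9 -> drop (> snap)
  v12 WRITE d 2 -> skip
  v13 WRITE a 59 -> drop (> snap)
  v14 WRITE d 21 -> skip
  v15 WRITE d 34 -> skip
  v16 WRITE c 28 -> skip
  v17 WRITE a 54 -> drop (> snap)
  v18 WRITE c 12 -> skip
  v19 WRITE d 1 -> skip
  v20 WRITE a 58 -> drop (> snap)
Collected: [(6, 18)]

Answer: v6 18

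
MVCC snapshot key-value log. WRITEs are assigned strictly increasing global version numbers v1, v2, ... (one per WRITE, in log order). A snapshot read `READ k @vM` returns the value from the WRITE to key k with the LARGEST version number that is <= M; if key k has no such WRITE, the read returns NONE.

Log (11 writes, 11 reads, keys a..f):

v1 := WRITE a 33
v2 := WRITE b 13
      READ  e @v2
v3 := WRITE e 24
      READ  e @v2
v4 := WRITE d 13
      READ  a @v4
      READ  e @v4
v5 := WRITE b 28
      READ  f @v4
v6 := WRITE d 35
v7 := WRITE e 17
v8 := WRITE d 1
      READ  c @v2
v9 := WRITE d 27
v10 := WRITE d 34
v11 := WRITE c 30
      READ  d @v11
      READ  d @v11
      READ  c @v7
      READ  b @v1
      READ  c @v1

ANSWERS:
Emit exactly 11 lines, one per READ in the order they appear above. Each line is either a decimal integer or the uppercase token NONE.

Answer: NONE
NONE
33
24
NONE
NONE
34
34
NONE
NONE
NONE

Derivation:
v1: WRITE a=33  (a history now [(1, 33)])
v2: WRITE b=13  (b history now [(2, 13)])
READ e @v2: history=[] -> no version <= 2 -> NONE
v3: WRITE e=24  (e history now [(3, 24)])
READ e @v2: history=[(3, 24)] -> no version <= 2 -> NONE
v4: WRITE d=13  (d history now [(4, 13)])
READ a @v4: history=[(1, 33)] -> pick v1 -> 33
READ e @v4: history=[(3, 24)] -> pick v3 -> 24
v5: WRITE b=28  (b history now [(2, 13), (5, 28)])
READ f @v4: history=[] -> no version <= 4 -> NONE
v6: WRITE d=35  (d history now [(4, 13), (6, 35)])
v7: WRITE e=17  (e history now [(3, 24), (7, 17)])
v8: WRITE d=1  (d history now [(4, 13), (6, 35), (8, 1)])
READ c @v2: history=[] -> no version <= 2 -> NONE
v9: WRITE d=27  (d history now [(4, 13), (6, 35), (8, 1), (9, 27)])
v10: WRITE d=34  (d history now [(4, 13), (6, 35), (8, 1), (9, 27), (10, 34)])
v11: WRITE c=30  (c history now [(11, 30)])
READ d @v11: history=[(4, 13), (6, 35), (8, 1), (9, 27), (10, 34)] -> pick v10 -> 34
READ d @v11: history=[(4, 13), (6, 35), (8, 1), (9, 27), (10, 34)] -> pick v10 -> 34
READ c @v7: history=[(11, 30)] -> no version <= 7 -> NONE
READ b @v1: history=[(2, 13), (5, 28)] -> no version <= 1 -> NONE
READ c @v1: history=[(11, 30)] -> no version <= 1 -> NONE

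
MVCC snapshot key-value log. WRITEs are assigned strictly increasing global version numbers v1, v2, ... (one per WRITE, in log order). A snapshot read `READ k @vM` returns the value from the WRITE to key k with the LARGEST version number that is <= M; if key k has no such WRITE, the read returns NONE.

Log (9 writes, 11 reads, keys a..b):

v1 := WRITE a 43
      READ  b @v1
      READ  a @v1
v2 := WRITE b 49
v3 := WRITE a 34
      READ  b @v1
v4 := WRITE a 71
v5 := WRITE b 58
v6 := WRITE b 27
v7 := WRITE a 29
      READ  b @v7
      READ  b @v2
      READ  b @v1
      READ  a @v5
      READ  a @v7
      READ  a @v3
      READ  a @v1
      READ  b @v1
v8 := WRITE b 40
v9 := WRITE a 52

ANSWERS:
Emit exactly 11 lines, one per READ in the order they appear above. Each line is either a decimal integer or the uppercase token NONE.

v1: WRITE a=43  (a history now [(1, 43)])
READ b @v1: history=[] -> no version <= 1 -> NONE
READ a @v1: history=[(1, 43)] -> pick v1 -> 43
v2: WRITE b=49  (b history now [(2, 49)])
v3: WRITE a=34  (a history now [(1, 43), (3, 34)])
READ b @v1: history=[(2, 49)] -> no version <= 1 -> NONE
v4: WRITE a=71  (a history now [(1, 43), (3, 34), (4, 71)])
v5: WRITE b=58  (b history now [(2, 49), (5, 58)])
v6: WRITE b=27  (b history now [(2, 49), (5, 58), (6, 27)])
v7: WRITE a=29  (a history now [(1, 43), (3, 34), (4, 71), (7, 29)])
READ b @v7: history=[(2, 49), (5, 58), (6, 27)] -> pick v6 -> 27
READ b @v2: history=[(2, 49), (5, 58), (6, 27)] -> pick v2 -> 49
READ b @v1: history=[(2, 49), (5, 58), (6, 27)] -> no version <= 1 -> NONE
READ a @v5: history=[(1, 43), (3, 34), (4, 71), (7, 29)] -> pick v4 -> 71
READ a @v7: history=[(1, 43), (3, 34), (4, 71), (7, 29)] -> pick v7 -> 29
READ a @v3: history=[(1, 43), (3, 34), (4, 71), (7, 29)] -> pick v3 -> 34
READ a @v1: history=[(1, 43), (3, 34), (4, 71), (7, 29)] -> pick v1 -> 43
READ b @v1: history=[(2, 49), (5, 58), (6, 27)] -> no version <= 1 -> NONE
v8: WRITE b=40  (b history now [(2, 49), (5, 58), (6, 27), (8, 40)])
v9: WRITE a=52  (a history now [(1, 43), (3, 34), (4, 71), (7, 29), (9, 52)])

Answer: NONE
43
NONE
27
49
NONE
71
29
34
43
NONE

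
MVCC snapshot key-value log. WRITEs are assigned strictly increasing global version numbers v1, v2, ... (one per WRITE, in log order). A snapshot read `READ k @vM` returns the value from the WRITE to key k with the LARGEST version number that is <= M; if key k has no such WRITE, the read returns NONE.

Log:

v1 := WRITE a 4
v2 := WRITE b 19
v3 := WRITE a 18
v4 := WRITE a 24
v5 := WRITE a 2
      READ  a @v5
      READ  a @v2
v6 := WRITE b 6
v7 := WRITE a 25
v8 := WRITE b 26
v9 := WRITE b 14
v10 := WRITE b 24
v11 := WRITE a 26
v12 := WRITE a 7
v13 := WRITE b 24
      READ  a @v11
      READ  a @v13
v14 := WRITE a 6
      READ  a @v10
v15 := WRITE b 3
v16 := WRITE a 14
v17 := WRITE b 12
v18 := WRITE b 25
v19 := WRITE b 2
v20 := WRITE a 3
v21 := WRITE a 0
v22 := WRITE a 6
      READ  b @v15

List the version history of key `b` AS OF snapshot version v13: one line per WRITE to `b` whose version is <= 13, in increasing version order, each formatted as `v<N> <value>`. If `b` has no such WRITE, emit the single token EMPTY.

Answer: v2 19
v6 6
v8 26
v9 14
v10 24
v13 24

Derivation:
Scan writes for key=b with version <= 13:
  v1 WRITE a 4 -> skip
  v2 WRITE b 19 -> keep
  v3 WRITE a 18 -> skip
  v4 WRITE a 24 -> skip
  v5 WRITE a 2 -> skip
  v6 WRITE b 6 -> keep
  v7 WRITE a 25 -> skip
  v8 WRITE b 26 -> keep
  v9 WRITE b 14 -> keep
  v10 WRITE b 24 -> keep
  v11 WRITE a 26 -> skip
  v12 WRITE a 7 -> skip
  v13 WRITE b 24 -> keep
  v14 WRITE a 6 -> skip
  v15 WRITE b 3 -> drop (> snap)
  v16 WRITE a 14 -> skip
  v17 WRITE b 12 -> drop (> snap)
  v18 WRITE b 25 -> drop (> snap)
  v19 WRITE b 2 -> drop (> snap)
  v20 WRITE a 3 -> skip
  v21 WRITE a 0 -> skip
  v22 WRITE a 6 -> skip
Collected: [(2, 19), (6, 6), (8, 26), (9, 14), (10, 24), (13, 24)]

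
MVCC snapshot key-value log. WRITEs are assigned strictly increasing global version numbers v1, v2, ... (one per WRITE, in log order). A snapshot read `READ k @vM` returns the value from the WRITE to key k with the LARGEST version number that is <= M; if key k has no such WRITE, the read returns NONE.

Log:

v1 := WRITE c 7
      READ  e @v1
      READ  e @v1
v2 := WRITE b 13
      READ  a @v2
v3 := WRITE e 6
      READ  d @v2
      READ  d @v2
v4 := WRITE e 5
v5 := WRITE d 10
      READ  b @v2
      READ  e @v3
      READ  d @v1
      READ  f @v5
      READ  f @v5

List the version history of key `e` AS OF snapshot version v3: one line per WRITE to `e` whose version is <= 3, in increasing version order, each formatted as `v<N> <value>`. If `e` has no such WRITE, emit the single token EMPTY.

Scan writes for key=e with version <= 3:
  v1 WRITE c 7 -> skip
  v2 WRITE b 13 -> skip
  v3 WRITE e 6 -> keep
  v4 WRITE e 5 -> drop (> snap)
  v5 WRITE d 10 -> skip
Collected: [(3, 6)]

Answer: v3 6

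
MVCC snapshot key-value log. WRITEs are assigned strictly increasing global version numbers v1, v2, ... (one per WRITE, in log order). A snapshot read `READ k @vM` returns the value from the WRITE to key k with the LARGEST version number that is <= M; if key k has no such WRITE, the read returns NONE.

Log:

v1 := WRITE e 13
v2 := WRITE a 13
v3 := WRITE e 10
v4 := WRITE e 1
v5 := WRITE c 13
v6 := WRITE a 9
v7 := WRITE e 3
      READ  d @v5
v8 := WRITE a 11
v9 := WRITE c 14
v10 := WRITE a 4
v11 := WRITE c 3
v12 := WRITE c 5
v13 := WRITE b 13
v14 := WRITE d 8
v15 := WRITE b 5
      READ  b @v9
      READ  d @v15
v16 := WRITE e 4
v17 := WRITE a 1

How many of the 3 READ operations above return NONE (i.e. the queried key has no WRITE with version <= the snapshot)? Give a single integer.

Answer: 2

Derivation:
v1: WRITE e=13  (e history now [(1, 13)])
v2: WRITE a=13  (a history now [(2, 13)])
v3: WRITE e=10  (e history now [(1, 13), (3, 10)])
v4: WRITE e=1  (e history now [(1, 13), (3, 10), (4, 1)])
v5: WRITE c=13  (c history now [(5, 13)])
v6: WRITE a=9  (a history now [(2, 13), (6, 9)])
v7: WRITE e=3  (e history now [(1, 13), (3, 10), (4, 1), (7, 3)])
READ d @v5: history=[] -> no version <= 5 -> NONE
v8: WRITE a=11  (a history now [(2, 13), (6, 9), (8, 11)])
v9: WRITE c=14  (c history now [(5, 13), (9, 14)])
v10: WRITE a=4  (a history now [(2, 13), (6, 9), (8, 11), (10, 4)])
v11: WRITE c=3  (c history now [(5, 13), (9, 14), (11, 3)])
v12: WRITE c=5  (c history now [(5, 13), (9, 14), (11, 3), (12, 5)])
v13: WRITE b=13  (b history now [(13, 13)])
v14: WRITE d=8  (d history now [(14, 8)])
v15: WRITE b=5  (b history now [(13, 13), (15, 5)])
READ b @v9: history=[(13, 13), (15, 5)] -> no version <= 9 -> NONE
READ d @v15: history=[(14, 8)] -> pick v14 -> 8
v16: WRITE e=4  (e history now [(1, 13), (3, 10), (4, 1), (7, 3), (16, 4)])
v17: WRITE a=1  (a history now [(2, 13), (6, 9), (8, 11), (10, 4), (17, 1)])
Read results in order: ['NONE', 'NONE', '8']
NONE count = 2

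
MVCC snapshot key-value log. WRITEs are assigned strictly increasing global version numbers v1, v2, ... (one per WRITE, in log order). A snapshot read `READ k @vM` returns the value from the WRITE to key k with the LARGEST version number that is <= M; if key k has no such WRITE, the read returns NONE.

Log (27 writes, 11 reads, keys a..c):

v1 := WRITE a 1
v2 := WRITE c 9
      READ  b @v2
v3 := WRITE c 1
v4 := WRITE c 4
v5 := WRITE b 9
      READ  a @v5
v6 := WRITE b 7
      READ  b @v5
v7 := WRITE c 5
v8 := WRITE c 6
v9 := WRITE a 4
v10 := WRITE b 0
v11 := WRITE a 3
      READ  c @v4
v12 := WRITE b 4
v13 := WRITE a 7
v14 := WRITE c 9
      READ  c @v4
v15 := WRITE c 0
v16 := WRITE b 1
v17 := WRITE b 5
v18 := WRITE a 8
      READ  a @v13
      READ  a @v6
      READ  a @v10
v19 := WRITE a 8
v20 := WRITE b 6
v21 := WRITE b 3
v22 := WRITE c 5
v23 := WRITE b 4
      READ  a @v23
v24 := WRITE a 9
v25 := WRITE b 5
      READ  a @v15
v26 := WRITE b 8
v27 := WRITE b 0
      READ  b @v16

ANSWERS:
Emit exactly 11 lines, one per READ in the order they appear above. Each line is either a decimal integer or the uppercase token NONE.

v1: WRITE a=1  (a history now [(1, 1)])
v2: WRITE c=9  (c history now [(2, 9)])
READ b @v2: history=[] -> no version <= 2 -> NONE
v3: WRITE c=1  (c history now [(2, 9), (3, 1)])
v4: WRITE c=4  (c history now [(2, 9), (3, 1), (4, 4)])
v5: WRITE b=9  (b history now [(5, 9)])
READ a @v5: history=[(1, 1)] -> pick v1 -> 1
v6: WRITE b=7  (b history now [(5, 9), (6, 7)])
READ b @v5: history=[(5, 9), (6, 7)] -> pick v5 -> 9
v7: WRITE c=5  (c history now [(2, 9), (3, 1), (4, 4), (7, 5)])
v8: WRITE c=6  (c history now [(2, 9), (3, 1), (4, 4), (7, 5), (8, 6)])
v9: WRITE a=4  (a history now [(1, 1), (9, 4)])
v10: WRITE b=0  (b history now [(5, 9), (6, 7), (10, 0)])
v11: WRITE a=3  (a history now [(1, 1), (9, 4), (11, 3)])
READ c @v4: history=[(2, 9), (3, 1), (4, 4), (7, 5), (8, 6)] -> pick v4 -> 4
v12: WRITE b=4  (b history now [(5, 9), (6, 7), (10, 0), (12, 4)])
v13: WRITE a=7  (a history now [(1, 1), (9, 4), (11, 3), (13, 7)])
v14: WRITE c=9  (c history now [(2, 9), (3, 1), (4, 4), (7, 5), (8, 6), (14, 9)])
READ c @v4: history=[(2, 9), (3, 1), (4, 4), (7, 5), (8, 6), (14, 9)] -> pick v4 -> 4
v15: WRITE c=0  (c history now [(2, 9), (3, 1), (4, 4), (7, 5), (8, 6), (14, 9), (15, 0)])
v16: WRITE b=1  (b history now [(5, 9), (6, 7), (10, 0), (12, 4), (16, 1)])
v17: WRITE b=5  (b history now [(5, 9), (6, 7), (10, 0), (12, 4), (16, 1), (17, 5)])
v18: WRITE a=8  (a history now [(1, 1), (9, 4), (11, 3), (13, 7), (18, 8)])
READ a @v13: history=[(1, 1), (9, 4), (11, 3), (13, 7), (18, 8)] -> pick v13 -> 7
READ a @v6: history=[(1, 1), (9, 4), (11, 3), (13, 7), (18, 8)] -> pick v1 -> 1
READ a @v10: history=[(1, 1), (9, 4), (11, 3), (13, 7), (18, 8)] -> pick v9 -> 4
v19: WRITE a=8  (a history now [(1, 1), (9, 4), (11, 3), (13, 7), (18, 8), (19, 8)])
v20: WRITE b=6  (b history now [(5, 9), (6, 7), (10, 0), (12, 4), (16, 1), (17, 5), (20, 6)])
v21: WRITE b=3  (b history now [(5, 9), (6, 7), (10, 0), (12, 4), (16, 1), (17, 5), (20, 6), (21, 3)])
v22: WRITE c=5  (c history now [(2, 9), (3, 1), (4, 4), (7, 5), (8, 6), (14, 9), (15, 0), (22, 5)])
v23: WRITE b=4  (b history now [(5, 9), (6, 7), (10, 0), (12, 4), (16, 1), (17, 5), (20, 6), (21, 3), (23, 4)])
READ a @v23: history=[(1, 1), (9, 4), (11, 3), (13, 7), (18, 8), (19, 8)] -> pick v19 -> 8
v24: WRITE a=9  (a history now [(1, 1), (9, 4), (11, 3), (13, 7), (18, 8), (19, 8), (24, 9)])
v25: WRITE b=5  (b history now [(5, 9), (6, 7), (10, 0), (12, 4), (16, 1), (17, 5), (20, 6), (21, 3), (23, 4), (25, 5)])
READ a @v15: history=[(1, 1), (9, 4), (11, 3), (13, 7), (18, 8), (19, 8), (24, 9)] -> pick v13 -> 7
v26: WRITE b=8  (b history now [(5, 9), (6, 7), (10, 0), (12, 4), (16, 1), (17, 5), (20, 6), (21, 3), (23, 4), (25, 5), (26, 8)])
v27: WRITE b=0  (b history now [(5, 9), (6, 7), (10, 0), (12, 4), (16, 1), (17, 5), (20, 6), (21, 3), (23, 4), (25, 5), (26, 8), (27, 0)])
READ b @v16: history=[(5, 9), (6, 7), (10, 0), (12, 4), (16, 1), (17, 5), (20, 6), (21, 3), (23, 4), (25, 5), (26, 8), (27, 0)] -> pick v16 -> 1

Answer: NONE
1
9
4
4
7
1
4
8
7
1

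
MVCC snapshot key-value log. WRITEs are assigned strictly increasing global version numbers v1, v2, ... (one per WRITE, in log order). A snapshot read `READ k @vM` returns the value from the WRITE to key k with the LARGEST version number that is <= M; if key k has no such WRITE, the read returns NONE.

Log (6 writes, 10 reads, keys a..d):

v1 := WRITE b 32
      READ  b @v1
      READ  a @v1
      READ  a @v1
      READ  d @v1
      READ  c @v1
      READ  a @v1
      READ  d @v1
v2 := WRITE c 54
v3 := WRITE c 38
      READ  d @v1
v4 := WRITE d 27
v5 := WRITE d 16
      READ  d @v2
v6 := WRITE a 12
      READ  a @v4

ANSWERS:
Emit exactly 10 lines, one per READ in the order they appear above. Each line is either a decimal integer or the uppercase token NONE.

v1: WRITE b=32  (b history now [(1, 32)])
READ b @v1: history=[(1, 32)] -> pick v1 -> 32
READ a @v1: history=[] -> no version <= 1 -> NONE
READ a @v1: history=[] -> no version <= 1 -> NONE
READ d @v1: history=[] -> no version <= 1 -> NONE
READ c @v1: history=[] -> no version <= 1 -> NONE
READ a @v1: history=[] -> no version <= 1 -> NONE
READ d @v1: history=[] -> no version <= 1 -> NONE
v2: WRITE c=54  (c history now [(2, 54)])
v3: WRITE c=38  (c history now [(2, 54), (3, 38)])
READ d @v1: history=[] -> no version <= 1 -> NONE
v4: WRITE d=27  (d history now [(4, 27)])
v5: WRITE d=16  (d history now [(4, 27), (5, 16)])
READ d @v2: history=[(4, 27), (5, 16)] -> no version <= 2 -> NONE
v6: WRITE a=12  (a history now [(6, 12)])
READ a @v4: history=[(6, 12)] -> no version <= 4 -> NONE

Answer: 32
NONE
NONE
NONE
NONE
NONE
NONE
NONE
NONE
NONE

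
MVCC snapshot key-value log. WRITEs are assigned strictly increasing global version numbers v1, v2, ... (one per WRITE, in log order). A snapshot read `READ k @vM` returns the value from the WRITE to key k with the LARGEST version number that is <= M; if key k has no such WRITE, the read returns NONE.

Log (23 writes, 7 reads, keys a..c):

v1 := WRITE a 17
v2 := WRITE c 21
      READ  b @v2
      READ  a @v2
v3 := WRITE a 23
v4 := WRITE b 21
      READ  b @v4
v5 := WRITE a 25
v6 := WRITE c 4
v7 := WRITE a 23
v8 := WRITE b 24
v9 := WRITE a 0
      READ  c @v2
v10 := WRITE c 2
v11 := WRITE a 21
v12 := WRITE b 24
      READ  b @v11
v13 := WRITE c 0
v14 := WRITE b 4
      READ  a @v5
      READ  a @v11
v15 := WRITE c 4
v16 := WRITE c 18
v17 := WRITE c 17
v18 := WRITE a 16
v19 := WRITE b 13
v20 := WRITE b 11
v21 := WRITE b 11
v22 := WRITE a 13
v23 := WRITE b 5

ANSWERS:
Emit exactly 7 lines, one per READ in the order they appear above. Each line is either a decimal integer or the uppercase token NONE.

Answer: NONE
17
21
21
24
25
21

Derivation:
v1: WRITE a=17  (a history now [(1, 17)])
v2: WRITE c=21  (c history now [(2, 21)])
READ b @v2: history=[] -> no version <= 2 -> NONE
READ a @v2: history=[(1, 17)] -> pick v1 -> 17
v3: WRITE a=23  (a history now [(1, 17), (3, 23)])
v4: WRITE b=21  (b history now [(4, 21)])
READ b @v4: history=[(4, 21)] -> pick v4 -> 21
v5: WRITE a=25  (a history now [(1, 17), (3, 23), (5, 25)])
v6: WRITE c=4  (c history now [(2, 21), (6, 4)])
v7: WRITE a=23  (a history now [(1, 17), (3, 23), (5, 25), (7, 23)])
v8: WRITE b=24  (b history now [(4, 21), (8, 24)])
v9: WRITE a=0  (a history now [(1, 17), (3, 23), (5, 25), (7, 23), (9, 0)])
READ c @v2: history=[(2, 21), (6, 4)] -> pick v2 -> 21
v10: WRITE c=2  (c history now [(2, 21), (6, 4), (10, 2)])
v11: WRITE a=21  (a history now [(1, 17), (3, 23), (5, 25), (7, 23), (9, 0), (11, 21)])
v12: WRITE b=24  (b history now [(4, 21), (8, 24), (12, 24)])
READ b @v11: history=[(4, 21), (8, 24), (12, 24)] -> pick v8 -> 24
v13: WRITE c=0  (c history now [(2, 21), (6, 4), (10, 2), (13, 0)])
v14: WRITE b=4  (b history now [(4, 21), (8, 24), (12, 24), (14, 4)])
READ a @v5: history=[(1, 17), (3, 23), (5, 25), (7, 23), (9, 0), (11, 21)] -> pick v5 -> 25
READ a @v11: history=[(1, 17), (3, 23), (5, 25), (7, 23), (9, 0), (11, 21)] -> pick v11 -> 21
v15: WRITE c=4  (c history now [(2, 21), (6, 4), (10, 2), (13, 0), (15, 4)])
v16: WRITE c=18  (c history now [(2, 21), (6, 4), (10, 2), (13, 0), (15, 4), (16, 18)])
v17: WRITE c=17  (c history now [(2, 21), (6, 4), (10, 2), (13, 0), (15, 4), (16, 18), (17, 17)])
v18: WRITE a=16  (a history now [(1, 17), (3, 23), (5, 25), (7, 23), (9, 0), (11, 21), (18, 16)])
v19: WRITE b=13  (b history now [(4, 21), (8, 24), (12, 24), (14, 4), (19, 13)])
v20: WRITE b=11  (b history now [(4, 21), (8, 24), (12, 24), (14, 4), (19, 13), (20, 11)])
v21: WRITE b=11  (b history now [(4, 21), (8, 24), (12, 24), (14, 4), (19, 13), (20, 11), (21, 11)])
v22: WRITE a=13  (a history now [(1, 17), (3, 23), (5, 25), (7, 23), (9, 0), (11, 21), (18, 16), (22, 13)])
v23: WRITE b=5  (b history now [(4, 21), (8, 24), (12, 24), (14, 4), (19, 13), (20, 11), (21, 11), (23, 5)])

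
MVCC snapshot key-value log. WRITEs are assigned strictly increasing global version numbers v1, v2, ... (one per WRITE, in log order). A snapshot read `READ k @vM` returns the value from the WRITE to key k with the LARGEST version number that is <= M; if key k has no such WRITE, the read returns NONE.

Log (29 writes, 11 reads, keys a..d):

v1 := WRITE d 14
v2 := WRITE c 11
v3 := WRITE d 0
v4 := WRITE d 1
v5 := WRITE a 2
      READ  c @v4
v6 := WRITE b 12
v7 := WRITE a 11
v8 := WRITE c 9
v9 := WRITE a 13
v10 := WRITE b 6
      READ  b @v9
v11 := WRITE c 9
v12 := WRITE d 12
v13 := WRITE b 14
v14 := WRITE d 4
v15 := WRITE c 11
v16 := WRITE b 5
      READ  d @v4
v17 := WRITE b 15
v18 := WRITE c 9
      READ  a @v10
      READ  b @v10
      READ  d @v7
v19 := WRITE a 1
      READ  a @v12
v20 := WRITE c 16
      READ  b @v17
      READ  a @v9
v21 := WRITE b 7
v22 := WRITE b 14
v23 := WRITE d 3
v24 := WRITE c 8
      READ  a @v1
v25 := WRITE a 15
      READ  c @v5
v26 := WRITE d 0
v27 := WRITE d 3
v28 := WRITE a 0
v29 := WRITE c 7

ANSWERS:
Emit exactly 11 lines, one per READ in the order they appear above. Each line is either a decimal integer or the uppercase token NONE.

Answer: 11
12
1
13
6
1
13
15
13
NONE
11

Derivation:
v1: WRITE d=14  (d history now [(1, 14)])
v2: WRITE c=11  (c history now [(2, 11)])
v3: WRITE d=0  (d history now [(1, 14), (3, 0)])
v4: WRITE d=1  (d history now [(1, 14), (3, 0), (4, 1)])
v5: WRITE a=2  (a history now [(5, 2)])
READ c @v4: history=[(2, 11)] -> pick v2 -> 11
v6: WRITE b=12  (b history now [(6, 12)])
v7: WRITE a=11  (a history now [(5, 2), (7, 11)])
v8: WRITE c=9  (c history now [(2, 11), (8, 9)])
v9: WRITE a=13  (a history now [(5, 2), (7, 11), (9, 13)])
v10: WRITE b=6  (b history now [(6, 12), (10, 6)])
READ b @v9: history=[(6, 12), (10, 6)] -> pick v6 -> 12
v11: WRITE c=9  (c history now [(2, 11), (8, 9), (11, 9)])
v12: WRITE d=12  (d history now [(1, 14), (3, 0), (4, 1), (12, 12)])
v13: WRITE b=14  (b history now [(6, 12), (10, 6), (13, 14)])
v14: WRITE d=4  (d history now [(1, 14), (3, 0), (4, 1), (12, 12), (14, 4)])
v15: WRITE c=11  (c history now [(2, 11), (8, 9), (11, 9), (15, 11)])
v16: WRITE b=5  (b history now [(6, 12), (10, 6), (13, 14), (16, 5)])
READ d @v4: history=[(1, 14), (3, 0), (4, 1), (12, 12), (14, 4)] -> pick v4 -> 1
v17: WRITE b=15  (b history now [(6, 12), (10, 6), (13, 14), (16, 5), (17, 15)])
v18: WRITE c=9  (c history now [(2, 11), (8, 9), (11, 9), (15, 11), (18, 9)])
READ a @v10: history=[(5, 2), (7, 11), (9, 13)] -> pick v9 -> 13
READ b @v10: history=[(6, 12), (10, 6), (13, 14), (16, 5), (17, 15)] -> pick v10 -> 6
READ d @v7: history=[(1, 14), (3, 0), (4, 1), (12, 12), (14, 4)] -> pick v4 -> 1
v19: WRITE a=1  (a history now [(5, 2), (7, 11), (9, 13), (19, 1)])
READ a @v12: history=[(5, 2), (7, 11), (9, 13), (19, 1)] -> pick v9 -> 13
v20: WRITE c=16  (c history now [(2, 11), (8, 9), (11, 9), (15, 11), (18, 9), (20, 16)])
READ b @v17: history=[(6, 12), (10, 6), (13, 14), (16, 5), (17, 15)] -> pick v17 -> 15
READ a @v9: history=[(5, 2), (7, 11), (9, 13), (19, 1)] -> pick v9 -> 13
v21: WRITE b=7  (b history now [(6, 12), (10, 6), (13, 14), (16, 5), (17, 15), (21, 7)])
v22: WRITE b=14  (b history now [(6, 12), (10, 6), (13, 14), (16, 5), (17, 15), (21, 7), (22, 14)])
v23: WRITE d=3  (d history now [(1, 14), (3, 0), (4, 1), (12, 12), (14, 4), (23, 3)])
v24: WRITE c=8  (c history now [(2, 11), (8, 9), (11, 9), (15, 11), (18, 9), (20, 16), (24, 8)])
READ a @v1: history=[(5, 2), (7, 11), (9, 13), (19, 1)] -> no version <= 1 -> NONE
v25: WRITE a=15  (a history now [(5, 2), (7, 11), (9, 13), (19, 1), (25, 15)])
READ c @v5: history=[(2, 11), (8, 9), (11, 9), (15, 11), (18, 9), (20, 16), (24, 8)] -> pick v2 -> 11
v26: WRITE d=0  (d history now [(1, 14), (3, 0), (4, 1), (12, 12), (14, 4), (23, 3), (26, 0)])
v27: WRITE d=3  (d history now [(1, 14), (3, 0), (4, 1), (12, 12), (14, 4), (23, 3), (26, 0), (27, 3)])
v28: WRITE a=0  (a history now [(5, 2), (7, 11), (9, 13), (19, 1), (25, 15), (28, 0)])
v29: WRITE c=7  (c history now [(2, 11), (8, 9), (11, 9), (15, 11), (18, 9), (20, 16), (24, 8), (29, 7)])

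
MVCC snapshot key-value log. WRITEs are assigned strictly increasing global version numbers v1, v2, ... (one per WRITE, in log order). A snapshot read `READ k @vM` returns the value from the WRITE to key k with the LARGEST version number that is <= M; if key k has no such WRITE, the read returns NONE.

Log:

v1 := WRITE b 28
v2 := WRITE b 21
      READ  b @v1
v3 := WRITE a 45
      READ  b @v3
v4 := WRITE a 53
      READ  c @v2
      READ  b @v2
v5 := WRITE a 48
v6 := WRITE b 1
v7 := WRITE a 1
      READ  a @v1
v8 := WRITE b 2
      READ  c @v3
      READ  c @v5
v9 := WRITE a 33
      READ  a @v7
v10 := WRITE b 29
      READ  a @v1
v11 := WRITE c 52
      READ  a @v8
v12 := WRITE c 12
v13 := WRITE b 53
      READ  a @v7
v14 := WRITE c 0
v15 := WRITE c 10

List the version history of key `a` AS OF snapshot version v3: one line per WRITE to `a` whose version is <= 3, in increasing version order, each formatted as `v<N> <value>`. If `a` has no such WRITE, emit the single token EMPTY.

Scan writes for key=a with version <= 3:
  v1 WRITE b 28 -> skip
  v2 WRITE b 21 -> skip
  v3 WRITE a 45 -> keep
  v4 WRITE a 53 -> drop (> snap)
  v5 WRITE a 48 -> drop (> snap)
  v6 WRITE b 1 -> skip
  v7 WRITE a 1 -> drop (> snap)
  v8 WRITE b 2 -> skip
  v9 WRITE a 33 -> drop (> snap)
  v10 WRITE b 29 -> skip
  v11 WRITE c 52 -> skip
  v12 WRITE c 12 -> skip
  v13 WRITE b 53 -> skip
  v14 WRITE c 0 -> skip
  v15 WRITE c 10 -> skip
Collected: [(3, 45)]

Answer: v3 45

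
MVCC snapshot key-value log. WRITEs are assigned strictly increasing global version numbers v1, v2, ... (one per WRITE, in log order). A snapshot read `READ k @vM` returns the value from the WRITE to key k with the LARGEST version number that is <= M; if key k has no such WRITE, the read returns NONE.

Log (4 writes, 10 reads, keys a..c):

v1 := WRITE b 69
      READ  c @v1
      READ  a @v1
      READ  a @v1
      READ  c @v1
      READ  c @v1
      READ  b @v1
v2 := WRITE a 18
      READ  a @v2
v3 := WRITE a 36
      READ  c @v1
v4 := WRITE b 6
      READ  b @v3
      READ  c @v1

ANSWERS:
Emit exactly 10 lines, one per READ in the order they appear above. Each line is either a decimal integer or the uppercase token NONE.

v1: WRITE b=69  (b history now [(1, 69)])
READ c @v1: history=[] -> no version <= 1 -> NONE
READ a @v1: history=[] -> no version <= 1 -> NONE
READ a @v1: history=[] -> no version <= 1 -> NONE
READ c @v1: history=[] -> no version <= 1 -> NONE
READ c @v1: history=[] -> no version <= 1 -> NONE
READ b @v1: history=[(1, 69)] -> pick v1 -> 69
v2: WRITE a=18  (a history now [(2, 18)])
READ a @v2: history=[(2, 18)] -> pick v2 -> 18
v3: WRITE a=36  (a history now [(2, 18), (3, 36)])
READ c @v1: history=[] -> no version <= 1 -> NONE
v4: WRITE b=6  (b history now [(1, 69), (4, 6)])
READ b @v3: history=[(1, 69), (4, 6)] -> pick v1 -> 69
READ c @v1: history=[] -> no version <= 1 -> NONE

Answer: NONE
NONE
NONE
NONE
NONE
69
18
NONE
69
NONE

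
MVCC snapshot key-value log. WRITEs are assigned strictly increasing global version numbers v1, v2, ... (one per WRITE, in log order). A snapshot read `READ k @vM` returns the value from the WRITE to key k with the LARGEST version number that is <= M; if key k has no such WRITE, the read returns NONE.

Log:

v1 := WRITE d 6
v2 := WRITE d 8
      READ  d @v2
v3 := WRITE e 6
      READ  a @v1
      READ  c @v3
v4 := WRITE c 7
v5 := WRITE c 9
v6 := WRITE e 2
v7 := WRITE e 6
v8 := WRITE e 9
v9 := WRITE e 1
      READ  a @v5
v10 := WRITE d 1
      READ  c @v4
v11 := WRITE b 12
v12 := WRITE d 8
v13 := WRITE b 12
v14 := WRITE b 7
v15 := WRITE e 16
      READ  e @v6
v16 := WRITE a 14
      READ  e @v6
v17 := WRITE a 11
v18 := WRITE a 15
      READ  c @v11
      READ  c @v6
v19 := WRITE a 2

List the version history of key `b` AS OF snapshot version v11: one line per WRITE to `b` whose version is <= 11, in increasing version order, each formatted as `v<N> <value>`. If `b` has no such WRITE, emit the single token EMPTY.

Scan writes for key=b with version <= 11:
  v1 WRITE d 6 -> skip
  v2 WRITE d 8 -> skip
  v3 WRITE e 6 -> skip
  v4 WRITE c 7 -> skip
  v5 WRITE c 9 -> skip
  v6 WRITE e 2 -> skip
  v7 WRITE e 6 -> skip
  v8 WRITE e 9 -> skip
  v9 WRITE e 1 -> skip
  v10 WRITE d 1 -> skip
  v11 WRITE b 12 -> keep
  v12 WRITE d 8 -> skip
  v13 WRITE b 12 -> drop (> snap)
  v14 WRITE b 7 -> drop (> snap)
  v15 WRITE e 16 -> skip
  v16 WRITE a 14 -> skip
  v17 WRITE a 11 -> skip
  v18 WRITE a 15 -> skip
  v19 WRITE a 2 -> skip
Collected: [(11, 12)]

Answer: v11 12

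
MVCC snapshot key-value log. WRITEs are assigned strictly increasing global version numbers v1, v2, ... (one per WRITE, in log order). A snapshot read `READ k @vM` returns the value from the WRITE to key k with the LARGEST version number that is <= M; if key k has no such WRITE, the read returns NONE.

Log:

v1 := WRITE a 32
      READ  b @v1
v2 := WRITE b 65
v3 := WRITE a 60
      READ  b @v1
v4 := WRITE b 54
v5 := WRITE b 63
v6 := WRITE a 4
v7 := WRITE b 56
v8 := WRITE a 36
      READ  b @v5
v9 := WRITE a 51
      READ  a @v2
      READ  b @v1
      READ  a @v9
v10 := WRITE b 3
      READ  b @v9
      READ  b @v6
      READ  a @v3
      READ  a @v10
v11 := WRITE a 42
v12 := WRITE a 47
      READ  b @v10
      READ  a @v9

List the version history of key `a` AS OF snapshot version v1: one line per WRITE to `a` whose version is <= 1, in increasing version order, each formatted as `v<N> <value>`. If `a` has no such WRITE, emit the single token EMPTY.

Scan writes for key=a with version <= 1:
  v1 WRITE a 32 -> keep
  v2 WRITE b 65 -> skip
  v3 WRITE a 60 -> drop (> snap)
  v4 WRITE b 54 -> skip
  v5 WRITE b 63 -> skip
  v6 WRITE a 4 -> drop (> snap)
  v7 WRITE b 56 -> skip
  v8 WRITE a 36 -> drop (> snap)
  v9 WRITE a 51 -> drop (> snap)
  v10 WRITE b 3 -> skip
  v11 WRITE a 42 -> drop (> snap)
  v12 WRITE a 47 -> drop (> snap)
Collected: [(1, 32)]

Answer: v1 32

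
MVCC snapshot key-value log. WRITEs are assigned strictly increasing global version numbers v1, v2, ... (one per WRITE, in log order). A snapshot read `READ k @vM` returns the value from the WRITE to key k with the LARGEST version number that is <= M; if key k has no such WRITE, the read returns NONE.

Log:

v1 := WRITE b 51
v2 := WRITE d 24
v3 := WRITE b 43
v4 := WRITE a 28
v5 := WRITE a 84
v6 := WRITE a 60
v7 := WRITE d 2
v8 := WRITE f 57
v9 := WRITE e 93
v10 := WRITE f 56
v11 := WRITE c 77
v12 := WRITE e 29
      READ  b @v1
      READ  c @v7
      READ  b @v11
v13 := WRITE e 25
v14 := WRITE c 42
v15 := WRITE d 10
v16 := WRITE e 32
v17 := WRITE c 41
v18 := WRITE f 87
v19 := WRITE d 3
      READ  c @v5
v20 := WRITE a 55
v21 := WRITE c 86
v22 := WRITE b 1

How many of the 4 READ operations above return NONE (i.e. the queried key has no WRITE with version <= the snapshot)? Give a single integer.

v1: WRITE b=51  (b history now [(1, 51)])
v2: WRITE d=24  (d history now [(2, 24)])
v3: WRITE b=43  (b history now [(1, 51), (3, 43)])
v4: WRITE a=28  (a history now [(4, 28)])
v5: WRITE a=84  (a history now [(4, 28), (5, 84)])
v6: WRITE a=60  (a history now [(4, 28), (5, 84), (6, 60)])
v7: WRITE d=2  (d history now [(2, 24), (7, 2)])
v8: WRITE f=57  (f history now [(8, 57)])
v9: WRITE e=93  (e history now [(9, 93)])
v10: WRITE f=56  (f history now [(8, 57), (10, 56)])
v11: WRITE c=77  (c history now [(11, 77)])
v12: WRITE e=29  (e history now [(9, 93), (12, 29)])
READ b @v1: history=[(1, 51), (3, 43)] -> pick v1 -> 51
READ c @v7: history=[(11, 77)] -> no version <= 7 -> NONE
READ b @v11: history=[(1, 51), (3, 43)] -> pick v3 -> 43
v13: WRITE e=25  (e history now [(9, 93), (12, 29), (13, 25)])
v14: WRITE c=42  (c history now [(11, 77), (14, 42)])
v15: WRITE d=10  (d history now [(2, 24), (7, 2), (15, 10)])
v16: WRITE e=32  (e history now [(9, 93), (12, 29), (13, 25), (16, 32)])
v17: WRITE c=41  (c history now [(11, 77), (14, 42), (17, 41)])
v18: WRITE f=87  (f history now [(8, 57), (10, 56), (18, 87)])
v19: WRITE d=3  (d history now [(2, 24), (7, 2), (15, 10), (19, 3)])
READ c @v5: history=[(11, 77), (14, 42), (17, 41)] -> no version <= 5 -> NONE
v20: WRITE a=55  (a history now [(4, 28), (5, 84), (6, 60), (20, 55)])
v21: WRITE c=86  (c history now [(11, 77), (14, 42), (17, 41), (21, 86)])
v22: WRITE b=1  (b history now [(1, 51), (3, 43), (22, 1)])
Read results in order: ['51', 'NONE', '43', 'NONE']
NONE count = 2

Answer: 2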